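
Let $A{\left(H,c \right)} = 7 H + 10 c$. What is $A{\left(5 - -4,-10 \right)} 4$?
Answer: $-148$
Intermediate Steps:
$A{\left(5 - -4,-10 \right)} 4 = \left(7 \left(5 - -4\right) + 10 \left(-10\right)\right) 4 = \left(7 \left(5 + 4\right) - 100\right) 4 = \left(7 \cdot 9 - 100\right) 4 = \left(63 - 100\right) 4 = \left(-37\right) 4 = -148$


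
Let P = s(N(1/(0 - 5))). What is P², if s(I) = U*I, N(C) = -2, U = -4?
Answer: 64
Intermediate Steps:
s(I) = -4*I
P = 8 (P = -4*(-2) = 8)
P² = 8² = 64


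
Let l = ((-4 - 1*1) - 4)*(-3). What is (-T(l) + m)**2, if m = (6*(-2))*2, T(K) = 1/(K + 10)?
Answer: 790321/1369 ≈ 577.30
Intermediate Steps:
l = 27 (l = ((-4 - 1) - 4)*(-3) = (-5 - 4)*(-3) = -9*(-3) = 27)
T(K) = 1/(10 + K)
m = -24 (m = -12*2 = -24)
(-T(l) + m)**2 = (-1/(10 + 27) - 24)**2 = (-1/37 - 24)**2 = (-889/37)**2 = 790321/1369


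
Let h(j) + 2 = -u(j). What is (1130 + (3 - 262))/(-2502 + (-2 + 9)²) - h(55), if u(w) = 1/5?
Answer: 22628/12265 ≈ 1.8449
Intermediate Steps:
u(w) = ⅕
h(j) = -11/5 (h(j) = -2 - 1*⅕ = -2 - ⅕ = -11/5)
(1130 + (3 - 262))/(-2502 + (-2 + 9)²) - h(55) = (1130 + (3 - 262))/(-2502 + (-2 + 9)²) - 1*(-11/5) = (1130 - 259)/(-2502 + 7²) + 11/5 = 871/(-2502 + 49) + 11/5 = 871/(-2453) + 11/5 = 871*(-1/2453) + 11/5 = -871/2453 + 11/5 = 22628/12265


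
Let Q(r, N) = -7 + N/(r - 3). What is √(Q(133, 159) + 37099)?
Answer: 3*√69652830/130 ≈ 192.60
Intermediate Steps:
Q(r, N) = -7 + N/(-3 + r)
√(Q(133, 159) + 37099) = √((21 + 159 - 7*133)/(-3 + 133) + 37099) = √((21 + 159 - 931)/130 + 37099) = √((1/130)*(-751) + 37099) = √(-751/130 + 37099) = √(4822119/130) = 3*√69652830/130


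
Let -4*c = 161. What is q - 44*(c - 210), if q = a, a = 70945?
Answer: 81956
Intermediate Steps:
c = -161/4 (c = -¼*161 = -161/4 ≈ -40.250)
q = 70945
q - 44*(c - 210) = 70945 - 44*(-161/4 - 210) = 70945 - 44*(-1001/4) = 70945 + 11011 = 81956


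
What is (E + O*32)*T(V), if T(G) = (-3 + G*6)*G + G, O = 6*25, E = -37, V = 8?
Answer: 1752784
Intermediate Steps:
O = 150
T(G) = G + G*(-3 + 6*G) (T(G) = (-3 + 6*G)*G + G = G*(-3 + 6*G) + G = G + G*(-3 + 6*G))
(E + O*32)*T(V) = (-37 + 150*32)*(2*8*(-1 + 3*8)) = (-37 + 4800)*(2*8*(-1 + 24)) = 4763*(2*8*23) = 4763*368 = 1752784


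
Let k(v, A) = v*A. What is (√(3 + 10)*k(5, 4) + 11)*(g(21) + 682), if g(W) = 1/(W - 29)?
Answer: 60005/8 + 27275*√13/2 ≈ 56671.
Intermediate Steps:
g(W) = 1/(-29 + W)
k(v, A) = A*v
(√(3 + 10)*k(5, 4) + 11)*(g(21) + 682) = (√(3 + 10)*(4*5) + 11)*(1/(-29 + 21) + 682) = (√13*20 + 11)*(1/(-8) + 682) = (20*√13 + 11)*(-⅛ + 682) = (11 + 20*√13)*(5455/8) = 60005/8 + 27275*√13/2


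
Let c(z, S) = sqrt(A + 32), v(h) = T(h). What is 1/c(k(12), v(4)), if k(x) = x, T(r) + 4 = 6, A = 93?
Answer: sqrt(5)/25 ≈ 0.089443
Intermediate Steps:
T(r) = 2 (T(r) = -4 + 6 = 2)
v(h) = 2
c(z, S) = 5*sqrt(5) (c(z, S) = sqrt(93 + 32) = sqrt(125) = 5*sqrt(5))
1/c(k(12), v(4)) = 1/(5*sqrt(5)) = sqrt(5)/25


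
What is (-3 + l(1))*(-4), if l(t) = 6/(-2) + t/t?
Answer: 20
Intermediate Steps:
l(t) = -2 (l(t) = 6*(-½) + 1 = -3 + 1 = -2)
(-3 + l(1))*(-4) = (-3 - 2)*(-4) = -5*(-4) = 20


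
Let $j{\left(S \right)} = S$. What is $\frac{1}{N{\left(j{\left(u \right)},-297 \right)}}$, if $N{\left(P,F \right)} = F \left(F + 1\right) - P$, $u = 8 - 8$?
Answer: $\frac{1}{87912} \approx 1.1375 \cdot 10^{-5}$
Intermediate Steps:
$u = 0$ ($u = 8 - 8 = 0$)
$N{\left(P,F \right)} = - P + F \left(1 + F\right)$ ($N{\left(P,F \right)} = F \left(1 + F\right) - P = - P + F \left(1 + F\right)$)
$\frac{1}{N{\left(j{\left(u \right)},-297 \right)}} = \frac{1}{-297 + \left(-297\right)^{2} - 0} = \frac{1}{-297 + 88209 + 0} = \frac{1}{87912}$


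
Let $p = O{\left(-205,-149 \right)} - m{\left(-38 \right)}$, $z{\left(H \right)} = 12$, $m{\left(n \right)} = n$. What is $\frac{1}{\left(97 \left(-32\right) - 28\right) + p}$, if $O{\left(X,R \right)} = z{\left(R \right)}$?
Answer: $- \frac{1}{3082} \approx -0.00032446$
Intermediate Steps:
$O{\left(X,R \right)} = 12$
$p = 50$ ($p = 12 - -38 = 12 + 38 = 50$)
$\frac{1}{\left(97 \left(-32\right) - 28\right) + p} = \frac{1}{\left(97 \left(-32\right) - 28\right) + 50} = \frac{1}{\left(-3104 - 28\right) + 50} = \frac{1}{-3132 + 50} = \frac{1}{-3082} = - \frac{1}{3082}$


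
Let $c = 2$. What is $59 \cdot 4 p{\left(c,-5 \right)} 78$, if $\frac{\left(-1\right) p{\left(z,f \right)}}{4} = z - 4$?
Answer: $147264$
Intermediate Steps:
$p{\left(z,f \right)} = 16 - 4 z$ ($p{\left(z,f \right)} = - 4 \left(z - 4\right) = - 4 \left(-4 + z\right) = 16 - 4 z$)
$59 \cdot 4 p{\left(c,-5 \right)} 78 = 59 \cdot 4 \left(16 - 8\right) 78 = 59 \cdot 4 \cdot 8 \cdot 78 = 59 \cdot 32 \cdot 78 = 1888 \cdot 78 = 147264$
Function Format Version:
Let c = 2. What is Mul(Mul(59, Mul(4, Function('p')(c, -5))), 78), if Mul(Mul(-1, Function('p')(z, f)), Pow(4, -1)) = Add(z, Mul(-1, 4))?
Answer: 147264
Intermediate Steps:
Function('p')(z, f) = Add(16, Mul(-4, z)) (Function('p')(z, f) = Mul(-4, Add(z, Mul(-1, 4))) = Mul(-4, Add(z, -4)) = Mul(-4, Add(-4, z)) = Add(16, Mul(-4, z)))
Mul(Mul(59, Mul(4, Function('p')(c, -5))), 78) = Mul(Mul(59, Mul(4, Add(16, Mul(-4, 2)))), 78) = Mul(Mul(59, Mul(4, Add(16, -8))), 78) = Mul(Mul(59, Mul(4, 8)), 78) = Mul(Mul(59, 32), 78) = Mul(1888, 78) = 147264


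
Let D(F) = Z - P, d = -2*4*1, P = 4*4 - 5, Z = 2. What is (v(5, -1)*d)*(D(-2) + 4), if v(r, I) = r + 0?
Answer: 200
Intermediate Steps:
P = 11 (P = 16 - 5 = 11)
v(r, I) = r
d = -8 (d = -8*1 = -8)
D(F) = -9 (D(F) = 2 - 1*11 = 2 - 11 = -9)
(v(5, -1)*d)*(D(-2) + 4) = (5*(-8))*(-9 + 4) = -40*(-5) = 200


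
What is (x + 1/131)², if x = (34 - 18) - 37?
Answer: 7562500/17161 ≈ 440.68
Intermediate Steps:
x = -21 (x = 16 - 37 = -21)
(x + 1/131)² = (-21 + 1/131)² = (-2750/131)² = 7562500/17161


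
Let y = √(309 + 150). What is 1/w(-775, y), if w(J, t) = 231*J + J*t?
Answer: -77/13666350 + √51/13666350 ≈ -5.1117e-6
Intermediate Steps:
y = 3*√51 (y = √459 = 3*√51 ≈ 21.424)
1/w(-775, y) = 1/(-775*(231 + 3*√51)) = 1/(-179025 - 2325*√51)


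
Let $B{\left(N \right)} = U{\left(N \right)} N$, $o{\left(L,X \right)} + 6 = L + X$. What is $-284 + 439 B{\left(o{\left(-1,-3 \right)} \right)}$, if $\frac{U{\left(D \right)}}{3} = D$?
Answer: $131416$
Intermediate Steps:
$o{\left(L,X \right)} = -6 + L + X$ ($o{\left(L,X \right)} = -6 + \left(L + X\right) = -6 + L + X$)
$U{\left(D \right)} = 3 D$
$B{\left(N \right)} = 3 N^{2}$ ($B{\left(N \right)} = 3 N N = 3 N^{2}$)
$-284 + 439 B{\left(o{\left(-1,-3 \right)} \right)} = -284 + 439 \cdot 3 \left(-6 - 1 - 3\right)^{2} = -284 + 439 \cdot 3 \left(-10\right)^{2} = -284 + 439 \cdot 3 \cdot 100 = -284 + 439 \cdot 300 = -284 + 131700 = 131416$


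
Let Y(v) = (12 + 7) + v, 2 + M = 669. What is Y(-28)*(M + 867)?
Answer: -13806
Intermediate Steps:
M = 667 (M = -2 + 669 = 667)
Y(v) = 19 + v
Y(-28)*(M + 867) = (19 - 28)*(667 + 867) = -9*1534 = -13806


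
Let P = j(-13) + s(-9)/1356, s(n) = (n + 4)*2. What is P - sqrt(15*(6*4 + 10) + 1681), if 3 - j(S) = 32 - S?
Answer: -28481/678 - sqrt(2191) ≈ -88.815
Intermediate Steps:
j(S) = -29 + S (j(S) = 3 - (32 - S) = 3 + (-32 + S) = -29 + S)
s(n) = 8 + 2*n (s(n) = (4 + n)*2 = 8 + 2*n)
P = -28481/678 (P = (-29 - 13) + (8 + 2*(-9))/1356 = -42 + (8 - 18)*(1/1356) = -42 - 10*1/1356 = -42 - 5/678 = -28481/678 ≈ -42.007)
P - sqrt(15*(6*4 + 10) + 1681) = -28481/678 - sqrt(15*(6*4 + 10) + 1681) = -28481/678 - sqrt(15*(24 + 10) + 1681) = -28481/678 - sqrt(15*34 + 1681) = -28481/678 - sqrt(510 + 1681) = -28481/678 - sqrt(2191)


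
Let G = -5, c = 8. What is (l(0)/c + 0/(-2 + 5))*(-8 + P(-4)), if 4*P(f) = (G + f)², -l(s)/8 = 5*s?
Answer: 0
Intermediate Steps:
l(s) = -40*s
P(f) = (-5 + f)²/4
(l(0)/c + 0/(-2 + 5))*(-8 + P(-4)) = (-40*0/8 + 0/(-2 + 5))*(-8 + (-5 - 4)²/4) = (0*(⅛) + 0/3)*(-8 + (¼)*(-9)²) = (0 + 0*(⅓))*(-8 + (¼)*81) = (0 + 0)*(-8 + 81/4) = 0*(49/4) = 0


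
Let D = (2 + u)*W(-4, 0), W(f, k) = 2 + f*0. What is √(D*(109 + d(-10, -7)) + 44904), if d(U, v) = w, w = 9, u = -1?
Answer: 2*√11285 ≈ 212.46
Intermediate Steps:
W(f, k) = 2 (W(f, k) = 2 + 0 = 2)
d(U, v) = 9
D = 2 (D = (2 - 1)*2 = 1*2 = 2)
√(D*(109 + d(-10, -7)) + 44904) = √(2*(109 + 9) + 44904) = √(2*118 + 44904) = √(236 + 44904) = √45140 = 2*√11285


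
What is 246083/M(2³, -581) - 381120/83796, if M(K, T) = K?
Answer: 1718143509/55864 ≈ 30756.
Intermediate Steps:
246083/M(2³, -581) - 381120/83796 = 246083/(2³) - 381120/83796 = 246083/8 - 381120*1/83796 = 246083*(⅛) - 31760/6983 = 246083/8 - 31760/6983 = 1718143509/55864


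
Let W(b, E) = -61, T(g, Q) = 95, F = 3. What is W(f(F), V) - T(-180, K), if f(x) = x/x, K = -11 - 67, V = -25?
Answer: -156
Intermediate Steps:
K = -78
f(x) = 1
W(f(F), V) - T(-180, K) = -61 - 1*95 = -61 - 95 = -156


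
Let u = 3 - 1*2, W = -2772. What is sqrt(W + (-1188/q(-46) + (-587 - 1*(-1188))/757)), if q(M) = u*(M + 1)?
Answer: I*sqrt(39322709435)/3785 ≈ 52.391*I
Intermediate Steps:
u = 1 (u = 3 - 2 = 1)
q(M) = 1 + M (q(M) = 1*(M + 1) = 1*(1 + M) = 1 + M)
sqrt(W + (-1188/q(-46) + (-587 - 1*(-1188))/757)) = sqrt(-2772 + (-1188/(1 - 46) + (-587 - 1*(-1188))/757)) = sqrt(-2772 + (-1188/(-45) + (-587 + 1188)*(1/757))) = sqrt(-2772 + (-1188*(-1/45) + 601*(1/757))) = sqrt(-2772 + (132/5 + 601/757)) = sqrt(-2772 + 102929/3785) = sqrt(-10389091/3785) = I*sqrt(39322709435)/3785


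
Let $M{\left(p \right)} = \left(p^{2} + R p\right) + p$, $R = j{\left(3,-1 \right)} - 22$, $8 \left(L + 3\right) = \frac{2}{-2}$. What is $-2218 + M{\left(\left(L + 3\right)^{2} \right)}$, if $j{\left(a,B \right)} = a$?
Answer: $- \frac{9086079}{4096} \approx -2218.3$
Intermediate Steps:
$L = - \frac{25}{8}$ ($L = -3 + \frac{2 \frac{1}{-2}}{8} = -3 + \frac{2 \left(- \frac{1}{2}\right)}{8} = -3 + \frac{1}{8} \left(-1\right) = -3 - \frac{1}{8} = - \frac{25}{8} \approx -3.125$)
$R = -19$ ($R = 3 - 22 = -19$)
$M{\left(p \right)} = p^{2} - 18 p$ ($M{\left(p \right)} = \left(p^{2} - 19 p\right) + p = p^{2} - 18 p$)
$-2218 + M{\left(\left(L + 3\right)^{2} \right)} = -2218 + \left(- \frac{25}{8} + 3\right)^{2} \left(-18 + \left(- \frac{25}{8} + 3\right)^{2}\right) = -2218 + \left(- \frac{1}{8}\right)^{2} \left(-18 + \left(- \frac{1}{8}\right)^{2}\right) = -2218 + \frac{-18 + \frac{1}{64}}{64} = -2218 + \frac{1}{64} \left(- \frac{1151}{64}\right) = -2218 - \frac{1151}{4096} = - \frac{9086079}{4096}$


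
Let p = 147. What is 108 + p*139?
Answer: 20541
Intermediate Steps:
108 + p*139 = 108 + 147*139 = 108 + 20433 = 20541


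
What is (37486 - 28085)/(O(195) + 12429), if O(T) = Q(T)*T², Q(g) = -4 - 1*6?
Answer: -9401/367821 ≈ -0.025559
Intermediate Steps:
Q(g) = -10 (Q(g) = -4 - 6 = -10)
O(T) = -10*T²
(37486 - 28085)/(O(195) + 12429) = (37486 - 28085)/(-10*195² + 12429) = 9401/(-10*38025 + 12429) = 9401/(-380250 + 12429) = 9401/(-367821) = 9401*(-1/367821) = -9401/367821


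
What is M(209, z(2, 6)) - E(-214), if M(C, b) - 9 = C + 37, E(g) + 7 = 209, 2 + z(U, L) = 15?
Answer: 53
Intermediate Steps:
z(U, L) = 13 (z(U, L) = -2 + 15 = 13)
E(g) = 202 (E(g) = -7 + 209 = 202)
M(C, b) = 46 + C (M(C, b) = 9 + (C + 37) = 9 + (37 + C) = 46 + C)
M(209, z(2, 6)) - E(-214) = (46 + 209) - 1*202 = 255 - 202 = 53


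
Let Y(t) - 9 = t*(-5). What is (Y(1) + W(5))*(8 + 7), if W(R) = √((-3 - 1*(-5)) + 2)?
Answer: 90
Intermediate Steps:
W(R) = 2 (W(R) = √((-3 + 5) + 2) = √(2 + 2) = √4 = 2)
Y(t) = 9 - 5*t (Y(t) = 9 + t*(-5) = 9 - 5*t)
(Y(1) + W(5))*(8 + 7) = ((9 - 5*1) + 2)*(8 + 7) = ((9 - 5) + 2)*15 = (4 + 2)*15 = 6*15 = 90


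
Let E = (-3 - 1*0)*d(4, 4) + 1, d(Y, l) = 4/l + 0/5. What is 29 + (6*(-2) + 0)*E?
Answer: 53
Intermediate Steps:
d(Y, l) = 4/l (d(Y, l) = 4/l + 0*(1/5) = 4/l + 0 = 4/l)
E = -2 (E = (-3 - 1*0)*(4/4) + 1 = (-3 + 0)*(4*(1/4)) + 1 = -3*1 + 1 = -3 + 1 = -2)
29 + (6*(-2) + 0)*E = 29 + (6*(-2) + 0)*(-2) = 29 + (-12 + 0)*(-2) = 29 - 12*(-2) = 29 + 24 = 53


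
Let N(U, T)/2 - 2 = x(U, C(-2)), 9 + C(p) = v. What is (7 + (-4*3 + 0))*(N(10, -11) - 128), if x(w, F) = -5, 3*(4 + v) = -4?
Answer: 670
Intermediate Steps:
v = -16/3 (v = -4 + (⅓)*(-4) = -4 - 4/3 = -16/3 ≈ -5.3333)
C(p) = -43/3 (C(p) = -9 - 16/3 = -43/3)
N(U, T) = -6 (N(U, T) = 4 + 2*(-5) = 4 - 10 = -6)
(7 + (-4*3 + 0))*(N(10, -11) - 128) = (7 + (-4*3 + 0))*(-6 - 128) = (7 + (-12 + 0))*(-134) = (7 - 12)*(-134) = -5*(-134) = 670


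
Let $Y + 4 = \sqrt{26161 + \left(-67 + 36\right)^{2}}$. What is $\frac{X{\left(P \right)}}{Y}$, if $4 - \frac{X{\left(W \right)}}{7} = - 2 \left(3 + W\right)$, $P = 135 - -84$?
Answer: $\frac{6272}{13553} + \frac{1568 \sqrt{27122}}{13553} \approx 19.516$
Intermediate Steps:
$P = 219$ ($P = 135 + 84 = 219$)
$Y = -4 + \sqrt{27122}$ ($Y = -4 + \sqrt{26161 + \left(-67 + 36\right)^{2}} = -4 + \sqrt{26161 + \left(-31\right)^{2}} = -4 + \sqrt{26161 + 961} = -4 + \sqrt{27122} \approx 160.69$)
$X{\left(W \right)} = 70 + 14 W$ ($X{\left(W \right)} = 28 - 7 \left(- 2 \left(3 + W\right)\right) = 28 - 7 \left(-6 - 2 W\right) = 28 + \left(42 + 14 W\right) = 70 + 14 W$)
$\frac{X{\left(P \right)}}{Y} = \frac{70 + 14 \cdot 219}{-4 + \sqrt{27122}} = \frac{70 + 3066}{-4 + \sqrt{27122}} = \frac{3136}{-4 + \sqrt{27122}}$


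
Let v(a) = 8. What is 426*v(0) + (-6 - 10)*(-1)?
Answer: 3424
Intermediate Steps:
426*v(0) + (-6 - 10)*(-1) = 426*8 + (-6 - 10)*(-1) = 3408 - 16*(-1) = 3408 + 16 = 3424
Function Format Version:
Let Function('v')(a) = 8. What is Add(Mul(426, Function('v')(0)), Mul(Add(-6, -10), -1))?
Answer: 3424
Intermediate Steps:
Add(Mul(426, Function('v')(0)), Mul(Add(-6, -10), -1)) = Add(Mul(426, 8), Mul(Add(-6, -10), -1)) = Add(3408, Mul(-16, -1)) = Add(3408, 16) = 3424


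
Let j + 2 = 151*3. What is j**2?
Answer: 203401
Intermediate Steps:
j = 451 (j = -2 + 151*3 = -2 + 453 = 451)
j**2 = 451**2 = 203401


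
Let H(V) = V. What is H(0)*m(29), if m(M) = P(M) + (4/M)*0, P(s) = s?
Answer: 0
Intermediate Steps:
m(M) = M (m(M) = M + (4/M)*0 = M + 0 = M)
H(0)*m(29) = 0*29 = 0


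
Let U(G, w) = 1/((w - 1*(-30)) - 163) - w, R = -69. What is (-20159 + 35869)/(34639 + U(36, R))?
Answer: 634684/1402203 ≈ 0.45263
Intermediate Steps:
U(G, w) = 1/(-133 + w) - w (U(G, w) = 1/((w + 30) - 163) - w = 1/((30 + w) - 163) - w = 1/(-133 + w) - w)
(-20159 + 35869)/(34639 + U(36, R)) = (-20159 + 35869)/(34639 + (1 - 1*(-69)² + 133*(-69))/(-133 - 69)) = 15710/(34639 + (1 - 1*4761 - 9177)/(-202)) = 15710/(34639 - (1 - 4761 - 9177)/202) = 15710/(34639 - 1/202*(-13937)) = 15710/(34639 + 13937/202) = 15710/(7011015/202) = 15710*(202/7011015) = 634684/1402203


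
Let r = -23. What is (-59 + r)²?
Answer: 6724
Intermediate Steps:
(-59 + r)² = (-59 - 23)² = (-82)² = 6724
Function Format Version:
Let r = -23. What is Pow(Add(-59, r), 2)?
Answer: 6724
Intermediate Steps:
Pow(Add(-59, r), 2) = Pow(Add(-59, -23), 2) = Pow(-82, 2) = 6724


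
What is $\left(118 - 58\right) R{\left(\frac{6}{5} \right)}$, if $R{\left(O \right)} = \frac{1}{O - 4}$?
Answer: $- \frac{150}{7} \approx -21.429$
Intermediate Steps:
$R{\left(O \right)} = \frac{1}{-4 + O}$
$\left(118 - 58\right) R{\left(\frac{6}{5} \right)} = \frac{118 - 58}{-4 + \frac{6}{5}} = \frac{60}{-4 + 6 \cdot \frac{1}{5}} = \frac{60}{-4 + \frac{6}{5}} = \frac{60}{- \frac{14}{5}} = 60 \left(- \frac{5}{14}\right) = - \frac{150}{7}$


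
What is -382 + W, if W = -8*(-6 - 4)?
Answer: -302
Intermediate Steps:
W = 80 (W = -8*(-10) = 80)
-382 + W = -382 + 80 = -302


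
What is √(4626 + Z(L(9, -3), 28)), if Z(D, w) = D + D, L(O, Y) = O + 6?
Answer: 4*√291 ≈ 68.235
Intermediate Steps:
L(O, Y) = 6 + O
Z(D, w) = 2*D
√(4626 + Z(L(9, -3), 28)) = √(4626 + 2*(6 + 9)) = √(4626 + 2*15) = √(4626 + 30) = √4656 = 4*√291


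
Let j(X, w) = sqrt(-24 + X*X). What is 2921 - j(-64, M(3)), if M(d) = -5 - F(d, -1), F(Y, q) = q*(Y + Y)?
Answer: 2921 - 2*sqrt(1018) ≈ 2857.2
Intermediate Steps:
F(Y, q) = 2*Y*q (F(Y, q) = q*(2*Y) = 2*Y*q)
M(d) = -5 + 2*d (M(d) = -5 - 2*d*(-1) = -5 - (-2)*d = -5 + 2*d)
j(X, w) = sqrt(-24 + X**2)
2921 - j(-64, M(3)) = 2921 - sqrt(-24 + (-64)**2) = 2921 - sqrt(-24 + 4096) = 2921 - sqrt(4072) = 2921 - 2*sqrt(1018)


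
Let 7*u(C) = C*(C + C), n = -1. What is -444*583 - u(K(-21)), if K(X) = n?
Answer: -1811966/7 ≈ -2.5885e+5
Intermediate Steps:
K(X) = -1
u(C) = 2*C²/7 (u(C) = (C*(C + C))/7 = (C*(2*C))/7 = (2*C²)/7 = 2*C²/7)
-444*583 - u(K(-21)) = -444*583 - 2*(-1)²/7 = -258852 - 2/7 = -1811966/7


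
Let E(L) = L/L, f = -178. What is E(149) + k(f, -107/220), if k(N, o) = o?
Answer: 113/220 ≈ 0.51364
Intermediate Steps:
E(L) = 1
E(149) + k(f, -107/220) = 1 - 107/220 = 113/220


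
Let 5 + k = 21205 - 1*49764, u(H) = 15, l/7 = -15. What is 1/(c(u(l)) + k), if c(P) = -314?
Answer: -1/28878 ≈ -3.4628e-5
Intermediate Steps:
l = -105 (l = 7*(-15) = -105)
k = -28564 (k = -5 + (21205 - 1*49764) = -5 + (21205 - 49764) = -5 - 28559 = -28564)
1/(c(u(l)) + k) = 1/(-314 - 28564) = 1/(-28878) = -1/28878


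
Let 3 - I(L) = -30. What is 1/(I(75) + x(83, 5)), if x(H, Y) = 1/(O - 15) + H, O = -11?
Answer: 26/3015 ≈ 0.0086236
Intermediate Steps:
I(L) = 33 (I(L) = 3 - 1*(-30) = 3 + 30 = 33)
x(H, Y) = -1/26 + H (x(H, Y) = 1/(-11 - 15) + H = 1/(-26) + H = -1/26 + H)
1/(I(75) + x(83, 5)) = 1/(33 + (-1/26 + 83)) = 1/(33 + 2157/26) = 1/(3015/26) = 26/3015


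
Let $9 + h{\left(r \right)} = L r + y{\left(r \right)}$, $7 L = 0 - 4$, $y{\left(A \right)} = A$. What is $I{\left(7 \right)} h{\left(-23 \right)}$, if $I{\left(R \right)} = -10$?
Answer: $\frac{1320}{7} \approx 188.57$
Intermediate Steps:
$L = - \frac{4}{7}$ ($L = \frac{0 - 4}{7} = \frac{1}{7} \left(-4\right) = - \frac{4}{7} \approx -0.57143$)
$h{\left(r \right)} = -9 + \frac{3 r}{7}$ ($h{\left(r \right)} = -9 + \left(- \frac{4 r}{7} + r\right) = -9 + \frac{3 r}{7}$)
$I{\left(7 \right)} h{\left(-23 \right)} = - 10 \left(-9 + \frac{3}{7} \left(-23\right)\right) = - 10 \left(-9 - \frac{69}{7}\right) = \left(-10\right) \left(- \frac{132}{7}\right) = \frac{1320}{7}$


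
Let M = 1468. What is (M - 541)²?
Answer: 859329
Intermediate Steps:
(M - 541)² = (1468 - 541)² = 927² = 859329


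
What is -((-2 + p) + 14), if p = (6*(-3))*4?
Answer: 60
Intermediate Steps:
p = -72 (p = -18*4 = -72)
-((-2 + p) + 14) = -((-2 - 72) + 14) = -(-74 + 14) = -1*(-60) = 60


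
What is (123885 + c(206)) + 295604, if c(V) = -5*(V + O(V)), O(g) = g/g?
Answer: 418454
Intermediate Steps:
O(g) = 1
c(V) = -5 - 5*V (c(V) = -5*(V + 1) = -5*(1 + V) = -5 - 5*V)
(123885 + c(206)) + 295604 = (123885 + (-5 - 5*206)) + 295604 = (123885 + (-5 - 1030)) + 295604 = (123885 - 1035) + 295604 = 122850 + 295604 = 418454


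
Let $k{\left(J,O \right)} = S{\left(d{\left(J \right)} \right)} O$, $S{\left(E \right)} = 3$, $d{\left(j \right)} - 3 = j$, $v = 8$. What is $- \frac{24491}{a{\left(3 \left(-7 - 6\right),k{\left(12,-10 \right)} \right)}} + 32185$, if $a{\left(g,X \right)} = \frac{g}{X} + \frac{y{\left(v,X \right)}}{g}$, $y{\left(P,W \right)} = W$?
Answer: $\frac{5473935}{269} \approx 20349.0$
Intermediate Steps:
$d{\left(j \right)} = 3 + j$
$k{\left(J,O \right)} = 3 O$
$a{\left(g,X \right)} = \frac{X}{g} + \frac{g}{X}$ ($a{\left(g,X \right)} = \frac{g}{X} + \frac{X}{g} = \frac{X}{g} + \frac{g}{X}$)
$- \frac{24491}{a{\left(3 \left(-7 - 6\right),k{\left(12,-10 \right)} \right)}} + 32185 = - \frac{24491}{\frac{3 \left(-10\right)}{3 \left(-7 - 6\right)} + \frac{3 \left(-7 - 6\right)}{3 \left(-10\right)}} + 32185 = - \frac{24491}{- \frac{30}{3 \left(-13\right)} + \frac{3 \left(-13\right)}{-30}} + 32185 = - \frac{24491}{- \frac{30}{-39} - - \frac{13}{10}} + 32185 = - \frac{24491}{\left(-30\right) \left(- \frac{1}{39}\right) + \frac{13}{10}} + 32185 = - \frac{24491}{\frac{10}{13} + \frac{13}{10}} + 32185 = - \frac{24491}{\frac{269}{130}} + 32185 = \left(-24491\right) \frac{130}{269} + 32185 = - \frac{3183830}{269} + 32185 = \frac{5473935}{269}$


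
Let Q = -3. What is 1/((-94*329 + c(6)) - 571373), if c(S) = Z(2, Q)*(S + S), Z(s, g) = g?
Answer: -1/602335 ≈ -1.6602e-6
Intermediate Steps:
c(S) = -6*S (c(S) = -3*(S + S) = -6*S)
1/((-94*329 + c(6)) - 571373) = 1/((-94*329 - 6*6) - 571373) = 1/((-30926 - 36) - 571373) = 1/(-30962 - 571373) = 1/(-602335) = -1/602335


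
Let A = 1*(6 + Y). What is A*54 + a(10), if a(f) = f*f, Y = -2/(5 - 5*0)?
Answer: 2012/5 ≈ 402.40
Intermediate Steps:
Y = -⅖ (Y = -2/(5 + 0) = -2/5 = -2*⅕ = -⅖ ≈ -0.40000)
a(f) = f²
A = 28/5 (A = 1*(6 - ⅖) = 1*(28/5) = 28/5 ≈ 5.6000)
A*54 + a(10) = (28/5)*54 + 10² = 1512/5 + 100 = 2012/5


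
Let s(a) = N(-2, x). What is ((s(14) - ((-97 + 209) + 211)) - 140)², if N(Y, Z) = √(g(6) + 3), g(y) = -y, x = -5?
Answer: (463 - I*√3)² ≈ 2.1437e+5 - 1604.0*I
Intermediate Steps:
N(Y, Z) = I*√3 (N(Y, Z) = √(-1*6 + 3) = √(-6 + 3) = √(-3) = I*√3)
s(a) = I*√3
((s(14) - ((-97 + 209) + 211)) - 140)² = ((I*√3 - ((-97 + 209) + 211)) - 140)² = ((I*√3 - (112 + 211)) - 140)² = ((I*√3 - 1*323) - 140)² = ((I*√3 - 323) - 140)² = ((-323 + I*√3) - 140)² = (-463 + I*√3)²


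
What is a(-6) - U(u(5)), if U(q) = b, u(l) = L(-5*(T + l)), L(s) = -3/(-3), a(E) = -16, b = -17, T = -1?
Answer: 1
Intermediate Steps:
L(s) = 1 (L(s) = -3*(-1/3) = 1)
u(l) = 1
U(q) = -17
a(-6) - U(u(5)) = -16 - 1*(-17) = -16 + 17 = 1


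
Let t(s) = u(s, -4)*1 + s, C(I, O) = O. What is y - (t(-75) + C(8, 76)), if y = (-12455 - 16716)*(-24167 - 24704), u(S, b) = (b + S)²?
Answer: 1425609699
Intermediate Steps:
u(S, b) = (S + b)²
y = 1425615941 (y = -29171*(-48871) = 1425615941)
t(s) = s + (-4 + s)² (t(s) = (s - 4)²*1 + s = (-4 + s)²*1 + s = (-4 + s)² + s = s + (-4 + s)²)
y - (t(-75) + C(8, 76)) = 1425615941 - ((-75 + (-4 - 75)²) + 76) = 1425615941 - ((-75 + (-79)²) + 76) = 1425615941 - ((-75 + 6241) + 76) = 1425615941 - (6166 + 76) = 1425615941 - 1*6242 = 1425615941 - 6242 = 1425609699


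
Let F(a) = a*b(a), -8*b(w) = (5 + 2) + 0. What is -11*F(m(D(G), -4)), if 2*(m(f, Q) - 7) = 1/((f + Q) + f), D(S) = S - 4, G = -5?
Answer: 2149/32 ≈ 67.156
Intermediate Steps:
D(S) = -4 + S
b(w) = -7/8 (b(w) = -((5 + 2) + 0)/8 = -(7 + 0)/8 = -⅛*7 = -7/8)
m(f, Q) = 7 + 1/(2*(Q + 2*f)) (m(f, Q) = 7 + 1/(2*((f + Q) + f)) = 7 + 1/(2*((Q + f) + f)) = 7 + 1/(2*(Q + 2*f)))
F(a) = -7*a/8 (F(a) = a*(-7/8) = -7*a/8)
-11*F(m(D(G), -4)) = -(-77)*(1 + 14*(-4) + 28*(-4 - 5))/(2*(-4 + 2*(-4 - 5)))/8 = -(-77)*(1 - 56 + 28*(-9))/(2*(-4 + 2*(-9)))/8 = -(-77)*(1 - 56 - 252)/(2*(-4 - 18))/8 = -(-77)*(½)*(-307)/(-22)/8 = -(-77)*(½)*(-1/22)*(-307)/8 = -(-77)*307/(8*44) = -11*(-2149/352) = 2149/32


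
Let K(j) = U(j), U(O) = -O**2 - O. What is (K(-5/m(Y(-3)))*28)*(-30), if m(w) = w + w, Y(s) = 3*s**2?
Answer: -17150/243 ≈ -70.576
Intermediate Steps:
m(w) = 2*w
U(O) = -O - O**2
K(j) = -j*(1 + j)
(K(-5/m(Y(-3)))*28)*(-30) = (-(-5/(2*(3*(-3)**2)))*(1 - 5/(2*(3*(-3)**2)))*28)*(-30) = (-(-5/(2*(3*9)))*(1 - 5/(2*(3*9)))*28)*(-30) = (-(-5/(2*27))*(1 - 5/(2*27))*28)*(-30) = (-(-5/54)*(1 - 5/54)*28)*(-30) = (-(-5*1/54)*(1 - 5*1/54)*28)*(-30) = (-1*(-5/54)*(1 - 5/54)*28)*(-30) = (-1*(-5/54)*49/54*28)*(-30) = ((245/2916)*28)*(-30) = (1715/729)*(-30) = -17150/243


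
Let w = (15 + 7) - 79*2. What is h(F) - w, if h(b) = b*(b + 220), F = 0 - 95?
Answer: -11739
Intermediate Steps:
F = -95
h(b) = b*(220 + b)
w = -136 (w = 22 - 158 = -136)
h(F) - w = -95*(220 - 95) - 1*(-136) = -95*125 + 136 = -11875 + 136 = -11739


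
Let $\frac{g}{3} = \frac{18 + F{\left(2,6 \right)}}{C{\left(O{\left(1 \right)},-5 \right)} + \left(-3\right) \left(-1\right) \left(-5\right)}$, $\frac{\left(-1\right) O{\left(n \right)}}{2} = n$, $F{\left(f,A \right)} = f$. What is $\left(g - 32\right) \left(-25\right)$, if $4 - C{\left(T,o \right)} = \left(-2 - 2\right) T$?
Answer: $\frac{16700}{19} \approx 878.95$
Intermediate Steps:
$O{\left(n \right)} = - 2 n$
$C{\left(T,o \right)} = 4 + 4 T$ ($C{\left(T,o \right)} = 4 - \left(-2 - 2\right) T = 4 - - 4 T = 4 + 4 T$)
$g = - \frac{60}{19}$ ($g = 3 \frac{18 + 2}{\left(4 + 4 \left(\left(-2\right) 1\right)\right) + \left(-3\right) \left(-1\right) \left(-5\right)} = 3 \frac{20}{\left(4 + 4 \left(-2\right)\right) + 3 \left(-5\right)} = 3 \frac{20}{\left(4 - 8\right) - 15} = 3 \frac{20}{-4 - 15} = 3 \frac{20}{-19} = 3 \cdot 20 \left(- \frac{1}{19}\right) = 3 \left(- \frac{20}{19}\right) = - \frac{60}{19} \approx -3.1579$)
$\left(g - 32\right) \left(-25\right) = \left(- \frac{60}{19} - 32\right) \left(-25\right) = \left(- \frac{668}{19}\right) \left(-25\right) = \frac{16700}{19}$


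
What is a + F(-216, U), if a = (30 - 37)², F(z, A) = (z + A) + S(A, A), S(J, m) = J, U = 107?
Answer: 47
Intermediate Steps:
F(z, A) = z + 2*A (F(z, A) = (z + A) + A = (A + z) + A = z + 2*A)
a = 49 (a = (-7)² = 49)
a + F(-216, U) = 49 + (-216 + 2*107) = 49 + (-216 + 214) = 49 - 2 = 47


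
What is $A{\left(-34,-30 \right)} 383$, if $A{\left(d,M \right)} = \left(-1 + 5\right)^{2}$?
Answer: $6128$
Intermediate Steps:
$A{\left(d,M \right)} = 16$ ($A{\left(d,M \right)} = 4^{2} = 16$)
$A{\left(-34,-30 \right)} 383 = 16 \cdot 383 = 6128$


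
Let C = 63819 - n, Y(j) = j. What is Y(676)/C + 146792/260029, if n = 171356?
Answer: 15609791700/27962738573 ≈ 0.55824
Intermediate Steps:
C = -107537 (C = 63819 - 1*171356 = 63819 - 171356 = -107537)
Y(676)/C + 146792/260029 = 676/(-107537) + 146792/260029 = 676*(-1/107537) + 146792*(1/260029) = -676/107537 + 146792/260029 = 15609791700/27962738573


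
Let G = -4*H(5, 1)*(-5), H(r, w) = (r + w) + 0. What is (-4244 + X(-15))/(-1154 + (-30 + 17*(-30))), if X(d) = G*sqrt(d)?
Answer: 2122/847 - 60*I*sqrt(15)/847 ≈ 2.5053 - 0.27436*I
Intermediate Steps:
H(r, w) = r + w
G = 120 (G = -4*(5 + 1)*(-5) = -4*6*(-5) = -24*(-5) = 120)
X(d) = 120*sqrt(d)
(-4244 + X(-15))/(-1154 + (-30 + 17*(-30))) = (-4244 + 120*sqrt(-15))/(-1154 + (-30 + 17*(-30))) = (-4244 + 120*(I*sqrt(15)))/(-1154 + (-30 - 510)) = (-4244 + 120*I*sqrt(15))/(-1154 - 540) = (-4244 + 120*I*sqrt(15))/(-1694) = (-4244 + 120*I*sqrt(15))*(-1/1694) = 2122/847 - 60*I*sqrt(15)/847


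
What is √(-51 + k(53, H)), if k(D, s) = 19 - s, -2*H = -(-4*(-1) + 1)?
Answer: I*√138/2 ≈ 5.8737*I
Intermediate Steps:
H = 5/2 (H = -(-1)*(-4*(-1) + 1)/2 = -(-1)*(4 + 1)/2 = -(-1)*5/2 = -½*(-5) = 5/2 ≈ 2.5000)
√(-51 + k(53, H)) = √(-51 + (19 - 1*5/2)) = √(-51 + (19 - 5/2)) = √(-51 + 33/2) = √(-69/2) = I*√138/2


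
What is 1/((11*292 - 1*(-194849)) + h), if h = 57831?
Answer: 1/255892 ≈ 3.9079e-6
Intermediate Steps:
1/((11*292 - 1*(-194849)) + h) = 1/((11*292 - 1*(-194849)) + 57831) = 1/((3212 + 194849) + 57831) = 1/(198061 + 57831) = 1/255892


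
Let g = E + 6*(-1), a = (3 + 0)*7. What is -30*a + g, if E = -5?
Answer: -641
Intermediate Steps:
a = 21 (a = 3*7 = 21)
g = -11 (g = -5 + 6*(-1) = -5 - 6 = -11)
-30*a + g = -30*21 - 11 = -630 - 11 = -641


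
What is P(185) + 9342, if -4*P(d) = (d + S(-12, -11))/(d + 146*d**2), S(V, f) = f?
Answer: 93364601853/9994070 ≈ 9342.0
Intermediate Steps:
P(d) = -(-11 + d)/(4*(d + 146*d**2)) (P(d) = -(d - 11)/(4*(d + 146*d**2)) = -(-11 + d)/(4*(d + 146*d**2)))
P(185) + 9342 = (1/4)*(11 - 1*185)/(185*(1 + 146*185)) + 9342 = (1/4)*(1/185)*(11 - 185)/(1 + 27010) + 9342 = (1/4)*(1/185)*(-174)/27011 + 9342 = (1/4)*(1/185)*(1/27011)*(-174) + 9342 = -87/9994070 + 9342 = 93364601853/9994070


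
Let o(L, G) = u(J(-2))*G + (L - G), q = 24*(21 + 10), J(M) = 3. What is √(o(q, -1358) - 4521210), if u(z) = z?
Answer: I*√4523182 ≈ 2126.8*I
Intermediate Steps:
q = 744 (q = 24*31 = 744)
o(L, G) = L + 2*G (o(L, G) = 3*G + (L - G) = L + 2*G)
√(o(q, -1358) - 4521210) = √((744 + 2*(-1358)) - 4521210) = √((744 - 2716) - 4521210) = √(-1972 - 4521210) = √(-4523182) = I*√4523182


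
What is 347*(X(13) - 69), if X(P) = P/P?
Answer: -23596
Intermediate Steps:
X(P) = 1
347*(X(13) - 69) = 347*(1 - 69) = 347*(-68) = -23596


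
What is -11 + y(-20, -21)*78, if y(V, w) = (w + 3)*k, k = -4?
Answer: 5605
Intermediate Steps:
y(V, w) = -12 - 4*w (y(V, w) = (w + 3)*(-4) = (3 + w)*(-4) = -12 - 4*w)
-11 + y(-20, -21)*78 = -11 + (-12 - 4*(-21))*78 = -11 + (-12 + 84)*78 = -11 + 72*78 = -11 + 5616 = 5605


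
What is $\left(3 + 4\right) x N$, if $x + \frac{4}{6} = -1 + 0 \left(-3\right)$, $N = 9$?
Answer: $-105$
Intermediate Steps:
$x = - \frac{5}{3}$ ($x = - \frac{2}{3} + \left(-1 + 0 \left(-3\right)\right) = - \frac{2}{3} + \left(-1 + 0\right) = - \frac{2}{3} - 1 = - \frac{5}{3} \approx -1.6667$)
$\left(3 + 4\right) x N = \left(3 + 4\right) \left(- \frac{5}{3}\right) 9 = 7 \left(- \frac{5}{3}\right) 9 = \left(- \frac{35}{3}\right) 9 = -105$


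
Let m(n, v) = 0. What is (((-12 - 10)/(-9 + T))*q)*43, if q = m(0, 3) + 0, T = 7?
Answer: 0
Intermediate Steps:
q = 0 (q = 0 + 0 = 0)
(((-12 - 10)/(-9 + T))*q)*43 = (((-12 - 10)/(-9 + 7))*0)*43 = (-22/(-2)*0)*43 = (-22*(-½)*0)*43 = (11*0)*43 = 0*43 = 0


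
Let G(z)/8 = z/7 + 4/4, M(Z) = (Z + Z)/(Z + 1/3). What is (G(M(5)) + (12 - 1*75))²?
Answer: 136900/49 ≈ 2793.9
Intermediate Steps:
M(Z) = 2*Z/(⅓ + Z) (M(Z) = (2*Z)/(Z + ⅓) = (2*Z)/(⅓ + Z) = 2*Z/(⅓ + Z))
G(z) = 8 + 8*z/7 (G(z) = 8*(z/7 + 4/4) = 8*(z*(⅐) + 4*(¼)) = 8*(z/7 + 1) = 8*(1 + z/7) = 8 + 8*z/7)
(G(M(5)) + (12 - 1*75))² = ((8 + 8*(6*5/(1 + 3*5))/7) + (12 - 1*75))² = ((8 + 8*(6*5/(1 + 15))/7) + (12 - 75))² = ((8 + 8*(6*5/16)/7) - 63)² = ((8 + 8*(6*5*(1/16))/7) - 63)² = ((8 + (8/7)*(15/8)) - 63)² = ((8 + 15/7) - 63)² = (71/7 - 63)² = (-370/7)² = 136900/49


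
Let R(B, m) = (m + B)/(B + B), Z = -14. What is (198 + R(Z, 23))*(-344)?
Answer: -476010/7 ≈ -68001.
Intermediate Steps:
R(B, m) = (B + m)/(2*B) (R(B, m) = (B + m)/((2*B)) = (B + m)*(1/(2*B)) = (B + m)/(2*B))
(198 + R(Z, 23))*(-344) = (198 + (½)*(-14 + 23)/(-14))*(-344) = (198 + (½)*(-1/14)*9)*(-344) = (198 - 9/28)*(-344) = (5535/28)*(-344) = -476010/7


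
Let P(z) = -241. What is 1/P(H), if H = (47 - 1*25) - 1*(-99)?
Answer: -1/241 ≈ -0.0041494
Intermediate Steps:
H = 121 (H = (47 - 25) + 99 = 22 + 99 = 121)
1/P(H) = 1/(-241) = -1/241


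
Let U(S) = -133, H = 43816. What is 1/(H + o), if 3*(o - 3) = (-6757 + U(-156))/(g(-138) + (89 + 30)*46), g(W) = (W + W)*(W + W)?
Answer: 24495/1073345716 ≈ 2.2821e-5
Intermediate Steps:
g(W) = 4*W² (g(W) = (2*W)*(2*W) = 4*W²)
o = 72796/24495 (o = 3 + ((-6757 - 133)/(4*(-138)² + (89 + 30)*46))/3 = 3 + (-6890/(4*19044 + 119*46))/3 = 3 + (-6890/(76176 + 5474))/3 = 3 + (-6890/81650)/3 = 3 + (-6890*1/81650)/3 = 3 + (⅓)*(-689/8165) = 3 - 689/24495 = 72796/24495 ≈ 2.9719)
1/(H + o) = 1/(43816 + 72796/24495) = 1/(1073345716/24495) = 24495/1073345716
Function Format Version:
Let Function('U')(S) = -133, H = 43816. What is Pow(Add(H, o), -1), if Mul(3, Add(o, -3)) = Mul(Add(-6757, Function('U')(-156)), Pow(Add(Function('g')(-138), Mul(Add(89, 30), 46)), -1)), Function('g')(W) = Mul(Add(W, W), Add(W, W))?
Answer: Rational(24495, 1073345716) ≈ 2.2821e-5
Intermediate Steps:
Function('g')(W) = Mul(4, Pow(W, 2)) (Function('g')(W) = Mul(Mul(2, W), Mul(2, W)) = Mul(4, Pow(W, 2)))
o = Rational(72796, 24495) (o = Add(3, Mul(Rational(1, 3), Mul(Add(-6757, -133), Pow(Add(Mul(4, Pow(-138, 2)), Mul(Add(89, 30), 46)), -1)))) = Add(3, Mul(Rational(1, 3), Mul(-6890, Pow(Add(Mul(4, 19044), Mul(119, 46)), -1)))) = Add(3, Mul(Rational(1, 3), Mul(-6890, Pow(Add(76176, 5474), -1)))) = Add(3, Mul(Rational(1, 3), Mul(-6890, Pow(81650, -1)))) = Add(3, Mul(Rational(1, 3), Mul(-6890, Rational(1, 81650)))) = Add(3, Mul(Rational(1, 3), Rational(-689, 8165))) = Add(3, Rational(-689, 24495)) = Rational(72796, 24495) ≈ 2.9719)
Pow(Add(H, o), -1) = Pow(Add(43816, Rational(72796, 24495)), -1) = Pow(Rational(1073345716, 24495), -1) = Rational(24495, 1073345716)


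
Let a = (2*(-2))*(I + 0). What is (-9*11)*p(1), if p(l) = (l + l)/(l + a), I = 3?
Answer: 18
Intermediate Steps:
a = -12 (a = (2*(-2))*(3 + 0) = -4*3 = -12)
p(l) = 2*l/(-12 + l) (p(l) = (l + l)/(l - 12) = (2*l)/(-12 + l) = 2*l/(-12 + l))
(-9*11)*p(1) = (-9*11)*(2*1/(-12 + 1)) = -198/(-11) = -198*(-1)/11 = -99*(-2/11) = 18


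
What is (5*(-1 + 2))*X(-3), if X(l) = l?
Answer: -15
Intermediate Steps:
(5*(-1 + 2))*X(-3) = (5*(-1 + 2))*(-3) = (5*1)*(-3) = 5*(-3) = -15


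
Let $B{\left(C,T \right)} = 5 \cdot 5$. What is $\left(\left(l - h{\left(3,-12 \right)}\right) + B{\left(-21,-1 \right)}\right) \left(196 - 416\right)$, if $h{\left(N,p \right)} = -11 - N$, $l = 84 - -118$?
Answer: $-53020$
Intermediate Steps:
$l = 202$ ($l = 84 + 118 = 202$)
$B{\left(C,T \right)} = 25$
$\left(\left(l - h{\left(3,-12 \right)}\right) + B{\left(-21,-1 \right)}\right) \left(196 - 416\right) = \left(\left(202 - \left(-11 - 3\right)\right) + 25\right) \left(196 - 416\right) = \left(\left(202 - \left(-11 - 3\right)\right) + 25\right) \left(-220\right) = \left(\left(202 - -14\right) + 25\right) \left(-220\right) = \left(\left(202 + 14\right) + 25\right) \left(-220\right) = \left(216 + 25\right) \left(-220\right) = 241 \left(-220\right) = -53020$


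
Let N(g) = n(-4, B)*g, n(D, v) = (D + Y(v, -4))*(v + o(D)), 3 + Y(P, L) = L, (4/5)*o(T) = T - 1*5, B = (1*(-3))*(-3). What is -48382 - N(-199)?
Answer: -173827/4 ≈ -43457.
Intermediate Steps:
B = 9 (B = -3*(-3) = 9)
o(T) = -25/4 + 5*T/4 (o(T) = 5*(T - 1*5)/4 = 5*(T - 5)/4 = 5*(-5 + T)/4 = -25/4 + 5*T/4)
Y(P, L) = -3 + L
n(D, v) = (-7 + D)*(-25/4 + v + 5*D/4) (n(D, v) = (D + (-3 - 4))*(v + (-25/4 + 5*D/4)) = (D - 7)*(-25/4 + v + 5*D/4) = (-7 + D)*(-25/4 + v + 5*D/4))
N(g) = 99*g/4 (N(g) = (175/4 - 15*(-4) - 7*9 + (5/4)*(-4)² - 4*9)*g = (175/4 + 60 - 63 + (5/4)*16 - 36)*g = (175/4 + 60 - 63 + 20 - 36)*g = 99*g/4)
-48382 - N(-199) = -48382 - 99*(-199)/4 = -48382 - 1*(-19701/4) = -48382 + 19701/4 = -173827/4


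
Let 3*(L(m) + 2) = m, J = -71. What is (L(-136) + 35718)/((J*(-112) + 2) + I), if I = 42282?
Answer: 26753/37677 ≈ 0.71006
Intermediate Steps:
L(m) = -2 + m/3
(L(-136) + 35718)/((J*(-112) + 2) + I) = ((-2 + (⅓)*(-136)) + 35718)/((-71*(-112) + 2) + 42282) = ((-2 - 136/3) + 35718)/((7952 + 2) + 42282) = (-142/3 + 35718)/(7954 + 42282) = (107012/3)/50236 = (107012/3)*(1/50236) = 26753/37677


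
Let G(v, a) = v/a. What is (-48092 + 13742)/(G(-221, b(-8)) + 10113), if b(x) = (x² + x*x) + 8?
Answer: -274800/80891 ≈ -3.3972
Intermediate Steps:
b(x) = 8 + 2*x² (b(x) = (x² + x²) + 8 = 2*x² + 8 = 8 + 2*x²)
(-48092 + 13742)/(G(-221, b(-8)) + 10113) = (-48092 + 13742)/(-221/(8 + 2*(-8)²) + 10113) = -34350/(-221/(8 + 2*64) + 10113) = -34350/(-221/(8 + 128) + 10113) = -34350/(-221/136 + 10113) = -34350/(-221*1/136 + 10113) = -34350/(-13/8 + 10113) = -34350/80891/8 = -34350*8/80891 = -274800/80891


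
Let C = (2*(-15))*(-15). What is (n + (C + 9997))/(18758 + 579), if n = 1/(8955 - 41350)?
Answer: 338430564/626422115 ≈ 0.54026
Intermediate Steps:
C = 450 (C = -30*(-15) = 450)
n = -1/32395 (n = 1/(-32395) = -1/32395 ≈ -3.0869e-5)
(n + (C + 9997))/(18758 + 579) = (-1/32395 + (450 + 9997))/(18758 + 579) = (-1/32395 + 10447)/19337 = (338430564/32395)*(1/19337) = 338430564/626422115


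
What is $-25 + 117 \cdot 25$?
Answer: $2900$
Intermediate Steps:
$-25 + 117 \cdot 25 = -25 + 2925 = 2900$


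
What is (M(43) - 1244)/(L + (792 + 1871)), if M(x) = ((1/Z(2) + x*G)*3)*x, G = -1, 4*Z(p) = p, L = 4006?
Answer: -6533/6669 ≈ -0.97961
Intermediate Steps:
Z(p) = p/4
M(x) = x*(6 - 3*x) (M(x) = ((1/((¼)*2) + x*(-1))*3)*x = ((1/(½) - x)*3)*x = ((1*2 - x)*3)*x = ((2 - x)*3)*x = (6 - 3*x)*x = x*(6 - 3*x))
(M(43) - 1244)/(L + (792 + 1871)) = (3*43*(2 - 1*43) - 1244)/(4006 + (792 + 1871)) = (3*43*(2 - 43) - 1244)/(4006 + 2663) = (3*43*(-41) - 1244)/6669 = (-5289 - 1244)*(1/6669) = -6533*1/6669 = -6533/6669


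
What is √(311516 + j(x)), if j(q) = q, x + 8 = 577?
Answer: √312085 ≈ 558.65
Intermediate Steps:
x = 569 (x = -8 + 577 = 569)
√(311516 + j(x)) = √(311516 + 569) = √312085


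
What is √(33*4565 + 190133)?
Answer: √340778 ≈ 583.76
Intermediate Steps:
√(33*4565 + 190133) = √(150645 + 190133) = √340778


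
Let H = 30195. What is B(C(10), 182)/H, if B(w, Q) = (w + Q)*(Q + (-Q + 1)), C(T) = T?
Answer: 64/10065 ≈ 0.0063587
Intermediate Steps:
B(w, Q) = Q + w (B(w, Q) = (Q + w)*(Q + (1 - Q)) = (Q + w)*1 = Q + w)
B(C(10), 182)/H = (182 + 10)/30195 = 192*(1/30195) = 64/10065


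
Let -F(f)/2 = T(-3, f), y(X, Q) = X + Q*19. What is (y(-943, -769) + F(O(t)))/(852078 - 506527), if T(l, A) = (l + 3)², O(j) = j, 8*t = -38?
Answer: -15554/345551 ≈ -0.045012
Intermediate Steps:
t = -19/4 (t = (⅛)*(-38) = -19/4 ≈ -4.7500)
y(X, Q) = X + 19*Q
T(l, A) = (3 + l)²
F(f) = 0 (F(f) = -2*(3 - 3)² = -2*0² = -2*0 = 0)
(y(-943, -769) + F(O(t)))/(852078 - 506527) = ((-943 + 19*(-769)) + 0)/(852078 - 506527) = ((-943 - 14611) + 0)/345551 = (-15554 + 0)*(1/345551) = -15554*1/345551 = -15554/345551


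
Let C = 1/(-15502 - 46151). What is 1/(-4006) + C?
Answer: -65659/246981918 ≈ -0.00026585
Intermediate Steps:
C = -1/61653 (C = 1/(-61653) = -1/61653 ≈ -1.6220e-5)
1/(-4006) + C = 1/(-4006) - 1/61653 = -1/4006 - 1/61653 = -65659/246981918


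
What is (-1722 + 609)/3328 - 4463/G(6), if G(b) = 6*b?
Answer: -3723233/29952 ≈ -124.31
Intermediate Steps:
(-1722 + 609)/3328 - 4463/G(6) = (-1722 + 609)/3328 - 4463/(6*6) = -1113*1/3328 - 4463/36 = -1113/3328 - 4463*1/36 = -1113/3328 - 4463/36 = -3723233/29952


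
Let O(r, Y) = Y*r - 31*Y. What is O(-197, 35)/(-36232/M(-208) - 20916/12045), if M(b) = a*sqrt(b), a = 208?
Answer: 641002569292800/6887556652753 + 1236555377772000*I*sqrt(13)/6887556652753 ≈ 93.067 + 647.32*I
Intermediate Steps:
M(b) = 208*sqrt(b)
O(r, Y) = -31*Y + Y*r
O(-197, 35)/(-36232/M(-208) - 20916/12045) = (35*(-31 - 197))/(-36232*(-I*sqrt(13)/10816) - 20916/12045) = (35*(-228))/(-36232*(-I*sqrt(13)/10816) - 20916*1/12045) = -7980/(-36232*(-I*sqrt(13)/10816) - 6972/4015) = -7980/(-(-4529)*I*sqrt(13)/1352 - 6972/4015) = -7980/(4529*I*sqrt(13)/1352 - 6972/4015) = -7980/(-6972/4015 + 4529*I*sqrt(13)/1352)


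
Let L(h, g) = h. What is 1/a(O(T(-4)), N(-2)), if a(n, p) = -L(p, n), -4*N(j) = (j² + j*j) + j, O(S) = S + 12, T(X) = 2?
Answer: ⅔ ≈ 0.66667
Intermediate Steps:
O(S) = 12 + S
N(j) = -j²/2 - j/4 (N(j) = -((j² + j*j) + j)/4 = -((j² + j²) + j)/4 = -(2*j² + j)/4 = -(j + 2*j²)/4 = -j²/2 - j/4)
a(n, p) = -p
1/a(O(T(-4)), N(-2)) = 1/(-(-1)*(-2)*(1 + 2*(-2))/4) = 1/(-(-1)*(-2)*(1 - 4)/4) = 1/(-(-1)*(-2)*(-3)/4) = 1/(-1*(-3/2)) = 1/(3/2) = ⅔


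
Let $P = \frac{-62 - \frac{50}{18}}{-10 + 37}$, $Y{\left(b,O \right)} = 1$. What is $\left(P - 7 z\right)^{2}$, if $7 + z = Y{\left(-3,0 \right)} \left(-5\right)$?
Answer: $\frac{393189241}{59049} \approx 6658.7$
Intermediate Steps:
$z = -12$ ($z = -7 + 1 \left(-5\right) = -7 - 5 = -12$)
$P = - \frac{583}{243}$ ($P = \frac{-62 - \frac{25}{9}}{27} = \left(-62 - \frac{25}{9}\right) \frac{1}{27} = \left(- \frac{583}{9}\right) \frac{1}{27} = - \frac{583}{243} \approx -2.3992$)
$\left(P - 7 z\right)^{2} = \left(- \frac{583}{243} - -84\right)^{2} = \left(- \frac{583}{243} + 84\right)^{2} = \left(\frac{19829}{243}\right)^{2} = \frac{393189241}{59049}$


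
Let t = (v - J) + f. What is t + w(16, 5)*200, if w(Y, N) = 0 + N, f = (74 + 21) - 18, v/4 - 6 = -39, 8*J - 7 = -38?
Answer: 7591/8 ≈ 948.88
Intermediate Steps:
J = -31/8 (J = 7/8 + (1/8)*(-38) = 7/8 - 19/4 = -31/8 ≈ -3.8750)
v = -132 (v = 24 + 4*(-39) = 24 - 156 = -132)
f = 77 (f = 95 - 18 = 77)
w(Y, N) = N
t = -409/8 (t = (-132 - 1*(-31/8)) + 77 = (-132 + 31/8) + 77 = -1025/8 + 77 = -409/8 ≈ -51.125)
t + w(16, 5)*200 = -409/8 + 5*200 = -409/8 + 1000 = 7591/8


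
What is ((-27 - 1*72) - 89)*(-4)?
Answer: 752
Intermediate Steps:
((-27 - 1*72) - 89)*(-4) = ((-27 - 72) - 89)*(-4) = (-99 - 89)*(-4) = -188*(-4) = 752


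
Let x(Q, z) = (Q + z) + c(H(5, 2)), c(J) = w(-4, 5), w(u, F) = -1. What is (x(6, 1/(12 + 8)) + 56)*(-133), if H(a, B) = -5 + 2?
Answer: -162393/20 ≈ -8119.6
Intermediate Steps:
H(a, B) = -3
c(J) = -1
x(Q, z) = -1 + Q + z (x(Q, z) = (Q + z) - 1 = -1 + Q + z)
(x(6, 1/(12 + 8)) + 56)*(-133) = ((-1 + 6 + 1/(12 + 8)) + 56)*(-133) = ((-1 + 6 + 1/20) + 56)*(-133) = (101/20 + 56)*(-133) = (1221/20)*(-133) = -162393/20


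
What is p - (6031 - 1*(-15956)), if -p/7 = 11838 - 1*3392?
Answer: -81109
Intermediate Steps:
p = -59122 (p = -7*(11838 - 1*3392) = -7*(11838 - 3392) = -7*8446 = -59122)
p - (6031 - 1*(-15956)) = -59122 - (6031 - 1*(-15956)) = -59122 - (6031 + 15956) = -59122 - 1*21987 = -59122 - 21987 = -81109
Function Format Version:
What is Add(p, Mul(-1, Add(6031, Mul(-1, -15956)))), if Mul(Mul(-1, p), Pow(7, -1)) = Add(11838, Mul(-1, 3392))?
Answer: -81109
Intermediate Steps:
p = -59122 (p = Mul(-7, Add(11838, Mul(-1, 3392))) = Mul(-7, Add(11838, -3392)) = Mul(-7, 8446) = -59122)
Add(p, Mul(-1, Add(6031, Mul(-1, -15956)))) = Add(-59122, Mul(-1, Add(6031, Mul(-1, -15956)))) = Add(-59122, Mul(-1, Add(6031, 15956))) = Add(-59122, Mul(-1, 21987)) = Add(-59122, -21987) = -81109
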